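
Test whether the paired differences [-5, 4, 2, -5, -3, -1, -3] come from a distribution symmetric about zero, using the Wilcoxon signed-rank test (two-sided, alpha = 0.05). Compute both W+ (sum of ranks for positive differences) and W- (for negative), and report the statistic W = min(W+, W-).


Step 1: Drop any zero differences (none here) and take |d_i|.
|d| = [5, 4, 2, 5, 3, 1, 3]
Step 2: Midrank |d_i| (ties get averaged ranks).
ranks: |5|->6.5, |4|->5, |2|->2, |5|->6.5, |3|->3.5, |1|->1, |3|->3.5
Step 3: Attach original signs; sum ranks with positive sign and with negative sign.
W+ = 5 + 2 = 7
W- = 6.5 + 6.5 + 3.5 + 1 + 3.5 = 21
(Check: W+ + W- = 28 should equal n(n+1)/2 = 28.)
Step 4: Test statistic W = min(W+, W-) = 7.
Step 5: Ties in |d|, so use the tie-corrected normal approximation.
        E[W] = n(n+1)/4 = 7*8/4 = 14.
        Tie groups: |d|=3 (t=2), |d|=5 (t=2); sum(t^3 - t) = 12.
        Var[W] = n(n+1)(2n+1)/24 - sum(t^3-t)/48 = 840/24 - 12/48 = 34.75.
        z = (W - E[W]) / sqrt(Var[W]) = (7 - 14) / 5.8949 = -1.1875.
        Two-sided p = 2*Phi(z) = 0.235044.
Step 6: alpha = 0.05. fail to reject H0.

W+ = 7, W- = 21, W = min = 7, p = 0.235044, fail to reject H0.


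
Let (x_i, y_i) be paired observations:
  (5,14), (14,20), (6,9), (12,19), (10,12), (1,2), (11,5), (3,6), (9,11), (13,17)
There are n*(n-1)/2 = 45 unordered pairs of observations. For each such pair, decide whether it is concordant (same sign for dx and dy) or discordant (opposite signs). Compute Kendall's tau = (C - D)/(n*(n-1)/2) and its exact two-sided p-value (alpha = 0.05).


Step 1: Enumerate the 45 unordered pairs (i,j) with i<j and classify each by sign(x_j-x_i) * sign(y_j-y_i).
  (1,2):dx=+9,dy=+6->C; (1,3):dx=+1,dy=-5->D; (1,4):dx=+7,dy=+5->C; (1,5):dx=+5,dy=-2->D
  (1,6):dx=-4,dy=-12->C; (1,7):dx=+6,dy=-9->D; (1,8):dx=-2,dy=-8->C; (1,9):dx=+4,dy=-3->D
  (1,10):dx=+8,dy=+3->C; (2,3):dx=-8,dy=-11->C; (2,4):dx=-2,dy=-1->C; (2,5):dx=-4,dy=-8->C
  (2,6):dx=-13,dy=-18->C; (2,7):dx=-3,dy=-15->C; (2,8):dx=-11,dy=-14->C; (2,9):dx=-5,dy=-9->C
  (2,10):dx=-1,dy=-3->C; (3,4):dx=+6,dy=+10->C; (3,5):dx=+4,dy=+3->C; (3,6):dx=-5,dy=-7->C
  (3,7):dx=+5,dy=-4->D; (3,8):dx=-3,dy=-3->C; (3,9):dx=+3,dy=+2->C; (3,10):dx=+7,dy=+8->C
  (4,5):dx=-2,dy=-7->C; (4,6):dx=-11,dy=-17->C; (4,7):dx=-1,dy=-14->C; (4,8):dx=-9,dy=-13->C
  (4,9):dx=-3,dy=-8->C; (4,10):dx=+1,dy=-2->D; (5,6):dx=-9,dy=-10->C; (5,7):dx=+1,dy=-7->D
  (5,8):dx=-7,dy=-6->C; (5,9):dx=-1,dy=-1->C; (5,10):dx=+3,dy=+5->C; (6,7):dx=+10,dy=+3->C
  (6,8):dx=+2,dy=+4->C; (6,9):dx=+8,dy=+9->C; (6,10):dx=+12,dy=+15->C; (7,8):dx=-8,dy=+1->D
  (7,9):dx=-2,dy=+6->D; (7,10):dx=+2,dy=+12->C; (8,9):dx=+6,dy=+5->C; (8,10):dx=+10,dy=+11->C
  (9,10):dx=+4,dy=+6->C
Step 2: C = 36, D = 9, total pairs = 45.
Step 3: tau = (C - D)/(n(n-1)/2) = (36 - 9)/45 = 0.600000.
Step 4: Exact two-sided p-value (enumerate n! = 3628800 permutations of y under H0): p = 0.016666.
Step 5: alpha = 0.05. reject H0.

tau_b = 0.6000 (C=36, D=9), p = 0.016666, reject H0.


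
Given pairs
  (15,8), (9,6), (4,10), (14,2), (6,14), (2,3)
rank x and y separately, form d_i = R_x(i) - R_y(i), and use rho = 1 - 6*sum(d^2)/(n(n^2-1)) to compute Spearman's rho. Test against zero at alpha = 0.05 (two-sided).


Step 1: Rank x and y separately (midranks; no ties here).
rank(x): 15->6, 9->4, 4->2, 14->5, 6->3, 2->1
rank(y): 8->4, 6->3, 10->5, 2->1, 14->6, 3->2
Step 2: d_i = R_x(i) - R_y(i); compute d_i^2.
  (6-4)^2=4, (4-3)^2=1, (2-5)^2=9, (5-1)^2=16, (3-6)^2=9, (1-2)^2=1
sum(d^2) = 40.
Step 3: rho = 1 - 6*40 / (6*(6^2 - 1)) = 1 - 240/210 = -0.142857.
Step 4: Under H0, t = rho * sqrt((n-2)/(1-rho^2)) = -0.2887 ~ t(4).
Step 5: Two-sided p-value from the t-distribution with 4 df = 0.787172.
Step 6: alpha = 0.05. fail to reject H0.

rho = -0.1429, p = 0.787172, fail to reject H0 at alpha = 0.05.


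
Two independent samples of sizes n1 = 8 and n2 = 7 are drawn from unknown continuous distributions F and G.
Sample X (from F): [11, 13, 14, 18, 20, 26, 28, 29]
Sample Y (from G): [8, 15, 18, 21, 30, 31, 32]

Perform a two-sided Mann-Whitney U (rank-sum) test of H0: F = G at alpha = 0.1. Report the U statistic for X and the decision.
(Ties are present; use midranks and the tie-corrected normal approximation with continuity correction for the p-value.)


Step 1: Combine and sort all 15 observations; assign midranks.
sorted (value, group): (8,Y), (11,X), (13,X), (14,X), (15,Y), (18,X), (18,Y), (20,X), (21,Y), (26,X), (28,X), (29,X), (30,Y), (31,Y), (32,Y)
ranks: 8->1, 11->2, 13->3, 14->4, 15->5, 18->6.5, 18->6.5, 20->8, 21->9, 26->10, 28->11, 29->12, 30->13, 31->14, 32->15
Step 2: Rank sum for X: R1 = 2 + 3 + 4 + 6.5 + 8 + 10 + 11 + 12 = 56.5.
Step 3: U_X = R1 - n1(n1+1)/2 = 56.5 - 8*9/2 = 56.5 - 36 = 20.5.
       U_Y = n1*n2 - U_X = 56 - 20.5 = 35.5.
Step 4: Ties are present, so use the tie-corrected normal approximation (with continuity correction) for the p-value.
Step 5: p-value = 0.417471; compare to alpha = 0.1. fail to reject H0.

U_X = 20.5, p = 0.417471, fail to reject H0 at alpha = 0.1.


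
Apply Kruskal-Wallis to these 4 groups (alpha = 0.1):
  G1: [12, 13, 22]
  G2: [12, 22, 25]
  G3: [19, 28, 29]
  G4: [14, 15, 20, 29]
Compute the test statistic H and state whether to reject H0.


Step 1: Combine all N = 13 observations and assign midranks.
sorted (value, group, rank): (12,G1,1.5), (12,G2,1.5), (13,G1,3), (14,G4,4), (15,G4,5), (19,G3,6), (20,G4,7), (22,G1,8.5), (22,G2,8.5), (25,G2,10), (28,G3,11), (29,G3,12.5), (29,G4,12.5)
Step 2: Sum ranks within each group.
R_1 = 13 (n_1 = 3)
R_2 = 20 (n_2 = 3)
R_3 = 29.5 (n_3 = 3)
R_4 = 28.5 (n_4 = 4)
Step 3: H = 12/(N(N+1)) * sum(R_i^2/n_i) - 3(N+1)
     = 12/(13*14) * (13^2/3 + 20^2/3 + 29.5^2/3 + 28.5^2/4) - 3*14
     = 0.065934 * 682.812 - 42
     = 3.020604.
Step 4: Ties present; correction factor C = 1 - 18/(13^3 - 13) = 0.991758. Corrected H = 3.020604 / 0.991758 = 3.045706.
Step 5: Under H0, H ~ chi^2(3); p-value = 0.384632.
Step 6: alpha = 0.1. fail to reject H0.

H = 3.0457, df = 3, p = 0.384632, fail to reject H0.


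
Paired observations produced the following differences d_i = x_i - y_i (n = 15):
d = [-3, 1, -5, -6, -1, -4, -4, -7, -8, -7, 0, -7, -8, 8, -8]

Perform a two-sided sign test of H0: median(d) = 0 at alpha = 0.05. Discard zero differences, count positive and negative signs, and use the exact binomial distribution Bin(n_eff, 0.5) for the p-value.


Step 1: Discard zero differences. Original n = 15; n_eff = number of nonzero differences = 14.
Nonzero differences (with sign): -3, +1, -5, -6, -1, -4, -4, -7, -8, -7, -7, -8, +8, -8
Step 2: Count signs: positive = 2, negative = 12.
Step 3: Under H0: P(positive) = 0.5, so the number of positives S ~ Bin(14, 0.5).
Step 4: Two-sided exact p-value = sum of Bin(14,0.5) probabilities at or below the observed probability = 0.012939.
Step 5: alpha = 0.05. reject H0.

n_eff = 14, pos = 2, neg = 12, p = 0.012939, reject H0.


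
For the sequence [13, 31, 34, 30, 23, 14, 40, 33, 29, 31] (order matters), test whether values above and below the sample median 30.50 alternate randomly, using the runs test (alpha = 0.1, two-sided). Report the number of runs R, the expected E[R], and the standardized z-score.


Step 1: Compute median = 30.50; label A = above, B = below.
Labels in order: BAABBBAABA  (n_A = 5, n_B = 5)
Step 2: Count runs R = 6.
Step 3: Under H0 (random ordering), E[R] = 2*n_A*n_B/(n_A+n_B) + 1 = 2*5*5/10 + 1 = 6.0000.
        Var[R] = 2*n_A*n_B*(2*n_A*n_B - n_A - n_B) / ((n_A+n_B)^2 * (n_A+n_B-1)) = 2000/900 = 2.2222.
        SD[R] = 1.4907.
Step 4: R = E[R], so z = 0 with no continuity correction.
Step 5: Two-sided p-value via normal approximation = 2*(1 - Phi(|z|)) = 1.000000.
Step 6: alpha = 0.1. fail to reject H0.

R = 6, z = 0.0000, p = 1.000000, fail to reject H0.


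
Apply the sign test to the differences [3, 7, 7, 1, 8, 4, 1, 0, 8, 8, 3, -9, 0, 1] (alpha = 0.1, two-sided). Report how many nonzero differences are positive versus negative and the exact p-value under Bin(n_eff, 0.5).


Step 1: Discard zero differences. Original n = 14; n_eff = number of nonzero differences = 12.
Nonzero differences (with sign): +3, +7, +7, +1, +8, +4, +1, +8, +8, +3, -9, +1
Step 2: Count signs: positive = 11, negative = 1.
Step 3: Under H0: P(positive) = 0.5, so the number of positives S ~ Bin(12, 0.5).
Step 4: Two-sided exact p-value = sum of Bin(12,0.5) probabilities at or below the observed probability = 0.006348.
Step 5: alpha = 0.1. reject H0.

n_eff = 12, pos = 11, neg = 1, p = 0.006348, reject H0.


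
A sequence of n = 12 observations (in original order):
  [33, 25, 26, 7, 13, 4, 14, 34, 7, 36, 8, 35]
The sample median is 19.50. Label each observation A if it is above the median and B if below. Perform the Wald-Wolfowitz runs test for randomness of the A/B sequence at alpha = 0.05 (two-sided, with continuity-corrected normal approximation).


Step 1: Compute median = 19.50; label A = above, B = below.
Labels in order: AAABBBBABABA  (n_A = 6, n_B = 6)
Step 2: Count runs R = 7.
Step 3: Under H0 (random ordering), E[R] = 2*n_A*n_B/(n_A+n_B) + 1 = 2*6*6/12 + 1 = 7.0000.
        Var[R] = 2*n_A*n_B*(2*n_A*n_B - n_A - n_B) / ((n_A+n_B)^2 * (n_A+n_B-1)) = 4320/1584 = 2.7273.
        SD[R] = 1.6514.
Step 4: R = E[R], so z = 0 with no continuity correction.
Step 5: Two-sided p-value via normal approximation = 2*(1 - Phi(|z|)) = 1.000000.
Step 6: alpha = 0.05. fail to reject H0.

R = 7, z = 0.0000, p = 1.000000, fail to reject H0.


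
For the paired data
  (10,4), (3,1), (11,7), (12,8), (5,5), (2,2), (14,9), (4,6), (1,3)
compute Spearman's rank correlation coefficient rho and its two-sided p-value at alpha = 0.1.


Step 1: Rank x and y separately (midranks; no ties here).
rank(x): 10->6, 3->3, 11->7, 12->8, 5->5, 2->2, 14->9, 4->4, 1->1
rank(y): 4->4, 1->1, 7->7, 8->8, 5->5, 2->2, 9->9, 6->6, 3->3
Step 2: d_i = R_x(i) - R_y(i); compute d_i^2.
  (6-4)^2=4, (3-1)^2=4, (7-7)^2=0, (8-8)^2=0, (5-5)^2=0, (2-2)^2=0, (9-9)^2=0, (4-6)^2=4, (1-3)^2=4
sum(d^2) = 16.
Step 3: rho = 1 - 6*16 / (9*(9^2 - 1)) = 1 - 96/720 = 0.866667.
Step 4: Under H0, t = rho * sqrt((n-2)/(1-rho^2)) = 4.5962 ~ t(7).
Step 5: Two-sided p-value from the t-distribution with 7 df = 0.002495.
Step 6: alpha = 0.1. reject H0.

rho = 0.8667, p = 0.002495, reject H0 at alpha = 0.1.


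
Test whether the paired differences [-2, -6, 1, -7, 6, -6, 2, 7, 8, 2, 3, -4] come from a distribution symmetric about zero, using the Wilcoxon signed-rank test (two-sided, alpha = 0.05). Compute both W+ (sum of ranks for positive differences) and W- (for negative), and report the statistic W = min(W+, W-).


Step 1: Drop any zero differences (none here) and take |d_i|.
|d| = [2, 6, 1, 7, 6, 6, 2, 7, 8, 2, 3, 4]
Step 2: Midrank |d_i| (ties get averaged ranks).
ranks: |2|->3, |6|->8, |1|->1, |7|->10.5, |6|->8, |6|->8, |2|->3, |7|->10.5, |8|->12, |2|->3, |3|->5, |4|->6
Step 3: Attach original signs; sum ranks with positive sign and with negative sign.
W+ = 1 + 8 + 3 + 10.5 + 12 + 3 + 5 = 42.5
W- = 3 + 8 + 10.5 + 8 + 6 = 35.5
(Check: W+ + W- = 78 should equal n(n+1)/2 = 78.)
Step 4: Test statistic W = min(W+, W-) = 35.5.
Step 5: Ties in |d|, so use the tie-corrected normal approximation.
        E[W] = n(n+1)/4 = 12*13/4 = 39.
        Tie groups: |d|=2 (t=3), |d|=6 (t=3), |d|=7 (t=2); sum(t^3 - t) = 54.
        Var[W] = n(n+1)(2n+1)/24 - sum(t^3-t)/48 = 3900/24 - 54/48 = 161.375.
        z = (W - E[W]) / sqrt(Var[W]) = (35.5 - 39) / 12.7033 = -0.2755.
        Two-sided p = 2*Phi(z) = 0.782918.
Step 6: alpha = 0.05. fail to reject H0.

W+ = 42.5, W- = 35.5, W = min = 35.5, p = 0.782918, fail to reject H0.


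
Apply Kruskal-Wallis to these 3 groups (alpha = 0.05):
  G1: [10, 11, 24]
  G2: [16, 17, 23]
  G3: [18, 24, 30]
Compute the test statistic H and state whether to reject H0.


Step 1: Combine all N = 9 observations and assign midranks.
sorted (value, group, rank): (10,G1,1), (11,G1,2), (16,G2,3), (17,G2,4), (18,G3,5), (23,G2,6), (24,G1,7.5), (24,G3,7.5), (30,G3,9)
Step 2: Sum ranks within each group.
R_1 = 10.5 (n_1 = 3)
R_2 = 13 (n_2 = 3)
R_3 = 21.5 (n_3 = 3)
Step 3: H = 12/(N(N+1)) * sum(R_i^2/n_i) - 3(N+1)
     = 12/(9*10) * (10.5^2/3 + 13^2/3 + 21.5^2/3) - 3*10
     = 0.133333 * 247.167 - 30
     = 2.955556.
Step 4: Ties present; correction factor C = 1 - 6/(9^3 - 9) = 0.991667. Corrected H = 2.955556 / 0.991667 = 2.980392.
Step 5: Under H0, H ~ chi^2(2); p-value = 0.225328.
Step 6: alpha = 0.05. fail to reject H0.

H = 2.9804, df = 2, p = 0.225328, fail to reject H0.


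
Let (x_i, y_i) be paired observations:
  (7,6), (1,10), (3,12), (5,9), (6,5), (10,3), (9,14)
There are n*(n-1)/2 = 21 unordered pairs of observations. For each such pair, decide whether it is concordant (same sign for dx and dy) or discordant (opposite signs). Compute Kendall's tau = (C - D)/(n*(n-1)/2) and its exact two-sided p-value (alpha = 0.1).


Step 1: Enumerate the 21 unordered pairs (i,j) with i<j and classify each by sign(x_j-x_i) * sign(y_j-y_i).
  (1,2):dx=-6,dy=+4->D; (1,3):dx=-4,dy=+6->D; (1,4):dx=-2,dy=+3->D; (1,5):dx=-1,dy=-1->C
  (1,6):dx=+3,dy=-3->D; (1,7):dx=+2,dy=+8->C; (2,3):dx=+2,dy=+2->C; (2,4):dx=+4,dy=-1->D
  (2,5):dx=+5,dy=-5->D; (2,6):dx=+9,dy=-7->D; (2,7):dx=+8,dy=+4->C; (3,4):dx=+2,dy=-3->D
  (3,5):dx=+3,dy=-7->D; (3,6):dx=+7,dy=-9->D; (3,7):dx=+6,dy=+2->C; (4,5):dx=+1,dy=-4->D
  (4,6):dx=+5,dy=-6->D; (4,7):dx=+4,dy=+5->C; (5,6):dx=+4,dy=-2->D; (5,7):dx=+3,dy=+9->C
  (6,7):dx=-1,dy=+11->D
Step 2: C = 7, D = 14, total pairs = 21.
Step 3: tau = (C - D)/(n(n-1)/2) = (7 - 14)/21 = -0.333333.
Step 4: Exact two-sided p-value (enumerate n! = 5040 permutations of y under H0): p = 0.381349.
Step 5: alpha = 0.1. fail to reject H0.

tau_b = -0.3333 (C=7, D=14), p = 0.381349, fail to reject H0.


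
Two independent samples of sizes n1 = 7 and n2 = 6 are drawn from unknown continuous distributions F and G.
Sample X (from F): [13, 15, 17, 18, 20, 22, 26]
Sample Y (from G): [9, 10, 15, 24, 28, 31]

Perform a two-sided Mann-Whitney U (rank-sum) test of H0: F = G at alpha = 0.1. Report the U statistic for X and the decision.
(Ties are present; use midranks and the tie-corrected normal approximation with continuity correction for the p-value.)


Step 1: Combine and sort all 13 observations; assign midranks.
sorted (value, group): (9,Y), (10,Y), (13,X), (15,X), (15,Y), (17,X), (18,X), (20,X), (22,X), (24,Y), (26,X), (28,Y), (31,Y)
ranks: 9->1, 10->2, 13->3, 15->4.5, 15->4.5, 17->6, 18->7, 20->8, 22->9, 24->10, 26->11, 28->12, 31->13
Step 2: Rank sum for X: R1 = 3 + 4.5 + 6 + 7 + 8 + 9 + 11 = 48.5.
Step 3: U_X = R1 - n1(n1+1)/2 = 48.5 - 7*8/2 = 48.5 - 28 = 20.5.
       U_Y = n1*n2 - U_X = 42 - 20.5 = 21.5.
Step 4: Ties are present, so use the tie-corrected normal approximation (with continuity correction) for the p-value.
Step 5: p-value = 1.000000; compare to alpha = 0.1. fail to reject H0.

U_X = 20.5, p = 1.000000, fail to reject H0 at alpha = 0.1.


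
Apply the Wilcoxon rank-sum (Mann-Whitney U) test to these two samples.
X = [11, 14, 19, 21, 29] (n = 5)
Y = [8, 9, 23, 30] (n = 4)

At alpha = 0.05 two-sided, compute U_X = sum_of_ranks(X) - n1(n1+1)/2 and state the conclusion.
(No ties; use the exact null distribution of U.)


Step 1: Combine and sort all 9 observations; assign midranks.
sorted (value, group): (8,Y), (9,Y), (11,X), (14,X), (19,X), (21,X), (23,Y), (29,X), (30,Y)
ranks: 8->1, 9->2, 11->3, 14->4, 19->5, 21->6, 23->7, 29->8, 30->9
Step 2: Rank sum for X: R1 = 3 + 4 + 5 + 6 + 8 = 26.
Step 3: U_X = R1 - n1(n1+1)/2 = 26 - 5*6/2 = 26 - 15 = 11.
       U_Y = n1*n2 - U_X = 20 - 11 = 9.
Step 4: No ties, so the exact null distribution of U (based on enumerating the C(9,5) = 126 equally likely rank assignments) gives the two-sided p-value.
Step 5: p-value = 0.904762; compare to alpha = 0.05. fail to reject H0.

U_X = 11, p = 0.904762, fail to reject H0 at alpha = 0.05.


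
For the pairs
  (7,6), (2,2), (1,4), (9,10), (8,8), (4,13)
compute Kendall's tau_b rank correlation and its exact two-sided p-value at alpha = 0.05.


Step 1: Enumerate the 15 unordered pairs (i,j) with i<j and classify each by sign(x_j-x_i) * sign(y_j-y_i).
  (1,2):dx=-5,dy=-4->C; (1,3):dx=-6,dy=-2->C; (1,4):dx=+2,dy=+4->C; (1,5):dx=+1,dy=+2->C
  (1,6):dx=-3,dy=+7->D; (2,3):dx=-1,dy=+2->D; (2,4):dx=+7,dy=+8->C; (2,5):dx=+6,dy=+6->C
  (2,6):dx=+2,dy=+11->C; (3,4):dx=+8,dy=+6->C; (3,5):dx=+7,dy=+4->C; (3,6):dx=+3,dy=+9->C
  (4,5):dx=-1,dy=-2->C; (4,6):dx=-5,dy=+3->D; (5,6):dx=-4,dy=+5->D
Step 2: C = 11, D = 4, total pairs = 15.
Step 3: tau = (C - D)/(n(n-1)/2) = (11 - 4)/15 = 0.466667.
Step 4: Exact two-sided p-value (enumerate n! = 720 permutations of y under H0): p = 0.272222.
Step 5: alpha = 0.05. fail to reject H0.

tau_b = 0.4667 (C=11, D=4), p = 0.272222, fail to reject H0.


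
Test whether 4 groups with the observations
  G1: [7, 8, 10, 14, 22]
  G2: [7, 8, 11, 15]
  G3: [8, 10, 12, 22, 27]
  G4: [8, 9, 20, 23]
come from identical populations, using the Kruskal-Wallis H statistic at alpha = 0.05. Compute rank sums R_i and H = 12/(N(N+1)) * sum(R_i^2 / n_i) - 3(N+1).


Step 1: Combine all N = 18 observations and assign midranks.
sorted (value, group, rank): (7,G1,1.5), (7,G2,1.5), (8,G1,4.5), (8,G2,4.5), (8,G3,4.5), (8,G4,4.5), (9,G4,7), (10,G1,8.5), (10,G3,8.5), (11,G2,10), (12,G3,11), (14,G1,12), (15,G2,13), (20,G4,14), (22,G1,15.5), (22,G3,15.5), (23,G4,17), (27,G3,18)
Step 2: Sum ranks within each group.
R_1 = 42 (n_1 = 5)
R_2 = 29 (n_2 = 4)
R_3 = 57.5 (n_3 = 5)
R_4 = 42.5 (n_4 = 4)
Step 3: H = 12/(N(N+1)) * sum(R_i^2/n_i) - 3(N+1)
     = 12/(18*19) * (42^2/5 + 29^2/4 + 57.5^2/5 + 42.5^2/4) - 3*19
     = 0.035088 * 1675.86 - 57
     = 1.802193.
Step 4: Ties present; correction factor C = 1 - 78/(18^3 - 18) = 0.986584. Corrected H = 1.802193 / 0.986584 = 1.826700.
Step 5: Under H0, H ~ chi^2(3); p-value = 0.609142.
Step 6: alpha = 0.05. fail to reject H0.

H = 1.8267, df = 3, p = 0.609142, fail to reject H0.


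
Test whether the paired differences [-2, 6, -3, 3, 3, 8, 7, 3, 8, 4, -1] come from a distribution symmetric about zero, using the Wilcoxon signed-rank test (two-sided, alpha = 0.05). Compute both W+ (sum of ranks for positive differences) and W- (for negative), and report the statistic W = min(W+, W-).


Step 1: Drop any zero differences (none here) and take |d_i|.
|d| = [2, 6, 3, 3, 3, 8, 7, 3, 8, 4, 1]
Step 2: Midrank |d_i| (ties get averaged ranks).
ranks: |2|->2, |6|->8, |3|->4.5, |3|->4.5, |3|->4.5, |8|->10.5, |7|->9, |3|->4.5, |8|->10.5, |4|->7, |1|->1
Step 3: Attach original signs; sum ranks with positive sign and with negative sign.
W+ = 8 + 4.5 + 4.5 + 10.5 + 9 + 4.5 + 10.5 + 7 = 58.5
W- = 2 + 4.5 + 1 = 7.5
(Check: W+ + W- = 66 should equal n(n+1)/2 = 66.)
Step 4: Test statistic W = min(W+, W-) = 7.5.
Step 5: Ties in |d|, so use the tie-corrected normal approximation.
        E[W] = n(n+1)/4 = 11*12/4 = 33.
        Tie groups: |d|=3 (t=4), |d|=8 (t=2); sum(t^3 - t) = 66.
        Var[W] = n(n+1)(2n+1)/24 - sum(t^3-t)/48 = 3036/24 - 66/48 = 125.125.
        z = (W - E[W]) / sqrt(Var[W]) = (7.5 - 33) / 11.1859 = -2.2796.
        Two-sided p = 2*Phi(z) = 0.022628.
Step 6: alpha = 0.05. reject H0.

W+ = 58.5, W- = 7.5, W = min = 7.5, p = 0.022628, reject H0.


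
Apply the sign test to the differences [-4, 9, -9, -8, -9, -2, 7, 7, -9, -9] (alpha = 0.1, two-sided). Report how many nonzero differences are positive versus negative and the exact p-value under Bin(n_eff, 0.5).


Step 1: Discard zero differences. Original n = 10; n_eff = number of nonzero differences = 10.
Nonzero differences (with sign): -4, +9, -9, -8, -9, -2, +7, +7, -9, -9
Step 2: Count signs: positive = 3, negative = 7.
Step 3: Under H0: P(positive) = 0.5, so the number of positives S ~ Bin(10, 0.5).
Step 4: Two-sided exact p-value = sum of Bin(10,0.5) probabilities at or below the observed probability = 0.343750.
Step 5: alpha = 0.1. fail to reject H0.

n_eff = 10, pos = 3, neg = 7, p = 0.343750, fail to reject H0.


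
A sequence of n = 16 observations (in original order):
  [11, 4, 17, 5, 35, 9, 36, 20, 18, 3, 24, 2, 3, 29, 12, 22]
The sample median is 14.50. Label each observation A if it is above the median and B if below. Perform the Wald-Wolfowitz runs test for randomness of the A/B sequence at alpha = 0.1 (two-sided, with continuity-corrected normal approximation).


Step 1: Compute median = 14.50; label A = above, B = below.
Labels in order: BBABABAAABABBABA  (n_A = 8, n_B = 8)
Step 2: Count runs R = 12.
Step 3: Under H0 (random ordering), E[R] = 2*n_A*n_B/(n_A+n_B) + 1 = 2*8*8/16 + 1 = 9.0000.
        Var[R] = 2*n_A*n_B*(2*n_A*n_B - n_A - n_B) / ((n_A+n_B)^2 * (n_A+n_B-1)) = 14336/3840 = 3.7333.
        SD[R] = 1.9322.
Step 4: Continuity-corrected z = (R - 0.5 - E[R]) / SD[R] = (12 - 0.5 - 9.0000) / 1.9322 = 1.2939.
Step 5: Two-sided p-value via normal approximation = 2*(1 - Phi(|z|)) = 0.195709.
Step 6: alpha = 0.1. fail to reject H0.

R = 12, z = 1.2939, p = 0.195709, fail to reject H0.


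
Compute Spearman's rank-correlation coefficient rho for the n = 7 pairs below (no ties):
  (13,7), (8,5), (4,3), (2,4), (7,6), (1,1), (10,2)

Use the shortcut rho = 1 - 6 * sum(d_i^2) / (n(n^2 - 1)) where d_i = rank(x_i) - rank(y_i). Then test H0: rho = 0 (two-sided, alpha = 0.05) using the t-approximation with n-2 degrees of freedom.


Step 1: Rank x and y separately (midranks; no ties here).
rank(x): 13->7, 8->5, 4->3, 2->2, 7->4, 1->1, 10->6
rank(y): 7->7, 5->5, 3->3, 4->4, 6->6, 1->1, 2->2
Step 2: d_i = R_x(i) - R_y(i); compute d_i^2.
  (7-7)^2=0, (5-5)^2=0, (3-3)^2=0, (2-4)^2=4, (4-6)^2=4, (1-1)^2=0, (6-2)^2=16
sum(d^2) = 24.
Step 3: rho = 1 - 6*24 / (7*(7^2 - 1)) = 1 - 144/336 = 0.571429.
Step 4: Under H0, t = rho * sqrt((n-2)/(1-rho^2)) = 1.5570 ~ t(5).
Step 5: Two-sided p-value from the t-distribution with 5 df = 0.180202.
Step 6: alpha = 0.05. fail to reject H0.

rho = 0.5714, p = 0.180202, fail to reject H0 at alpha = 0.05.


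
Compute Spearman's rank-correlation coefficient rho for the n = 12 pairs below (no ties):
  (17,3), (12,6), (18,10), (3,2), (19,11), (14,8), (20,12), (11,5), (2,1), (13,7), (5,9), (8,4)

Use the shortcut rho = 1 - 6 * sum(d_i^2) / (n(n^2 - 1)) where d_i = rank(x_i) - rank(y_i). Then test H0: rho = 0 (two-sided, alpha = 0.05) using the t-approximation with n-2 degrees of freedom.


Step 1: Rank x and y separately (midranks; no ties here).
rank(x): 17->9, 12->6, 18->10, 3->2, 19->11, 14->8, 20->12, 11->5, 2->1, 13->7, 5->3, 8->4
rank(y): 3->3, 6->6, 10->10, 2->2, 11->11, 8->8, 12->12, 5->5, 1->1, 7->7, 9->9, 4->4
Step 2: d_i = R_x(i) - R_y(i); compute d_i^2.
  (9-3)^2=36, (6-6)^2=0, (10-10)^2=0, (2-2)^2=0, (11-11)^2=0, (8-8)^2=0, (12-12)^2=0, (5-5)^2=0, (1-1)^2=0, (7-7)^2=0, (3-9)^2=36, (4-4)^2=0
sum(d^2) = 72.
Step 3: rho = 1 - 6*72 / (12*(12^2 - 1)) = 1 - 432/1716 = 0.748252.
Step 4: Under H0, t = rho * sqrt((n-2)/(1-rho^2)) = 3.5667 ~ t(10).
Step 5: Two-sided p-value from the t-distribution with 10 df = 0.005124.
Step 6: alpha = 0.05. reject H0.

rho = 0.7483, p = 0.005124, reject H0 at alpha = 0.05.


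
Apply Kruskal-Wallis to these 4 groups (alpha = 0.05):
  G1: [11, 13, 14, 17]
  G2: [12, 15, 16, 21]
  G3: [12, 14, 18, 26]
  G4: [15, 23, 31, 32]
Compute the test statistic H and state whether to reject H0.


Step 1: Combine all N = 16 observations and assign midranks.
sorted (value, group, rank): (11,G1,1), (12,G2,2.5), (12,G3,2.5), (13,G1,4), (14,G1,5.5), (14,G3,5.5), (15,G2,7.5), (15,G4,7.5), (16,G2,9), (17,G1,10), (18,G3,11), (21,G2,12), (23,G4,13), (26,G3,14), (31,G4,15), (32,G4,16)
Step 2: Sum ranks within each group.
R_1 = 20.5 (n_1 = 4)
R_2 = 31 (n_2 = 4)
R_3 = 33 (n_3 = 4)
R_4 = 51.5 (n_4 = 4)
Step 3: H = 12/(N(N+1)) * sum(R_i^2/n_i) - 3(N+1)
     = 12/(16*17) * (20.5^2/4 + 31^2/4 + 33^2/4 + 51.5^2/4) - 3*17
     = 0.044118 * 1280.62 - 51
     = 5.498162.
Step 4: Ties present; correction factor C = 1 - 18/(16^3 - 16) = 0.995588. Corrected H = 5.498162 / 0.995588 = 5.522526.
Step 5: Under H0, H ~ chi^2(3); p-value = 0.137298.
Step 6: alpha = 0.05. fail to reject H0.

H = 5.5225, df = 3, p = 0.137298, fail to reject H0.


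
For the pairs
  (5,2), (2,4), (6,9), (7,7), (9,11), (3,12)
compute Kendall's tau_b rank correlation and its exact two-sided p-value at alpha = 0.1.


Step 1: Enumerate the 15 unordered pairs (i,j) with i<j and classify each by sign(x_j-x_i) * sign(y_j-y_i).
  (1,2):dx=-3,dy=+2->D; (1,3):dx=+1,dy=+7->C; (1,4):dx=+2,dy=+5->C; (1,5):dx=+4,dy=+9->C
  (1,6):dx=-2,dy=+10->D; (2,3):dx=+4,dy=+5->C; (2,4):dx=+5,dy=+3->C; (2,5):dx=+7,dy=+7->C
  (2,6):dx=+1,dy=+8->C; (3,4):dx=+1,dy=-2->D; (3,5):dx=+3,dy=+2->C; (3,6):dx=-3,dy=+3->D
  (4,5):dx=+2,dy=+4->C; (4,6):dx=-4,dy=+5->D; (5,6):dx=-6,dy=+1->D
Step 2: C = 9, D = 6, total pairs = 15.
Step 3: tau = (C - D)/(n(n-1)/2) = (9 - 6)/15 = 0.200000.
Step 4: Exact two-sided p-value (enumerate n! = 720 permutations of y under H0): p = 0.719444.
Step 5: alpha = 0.1. fail to reject H0.

tau_b = 0.2000 (C=9, D=6), p = 0.719444, fail to reject H0.


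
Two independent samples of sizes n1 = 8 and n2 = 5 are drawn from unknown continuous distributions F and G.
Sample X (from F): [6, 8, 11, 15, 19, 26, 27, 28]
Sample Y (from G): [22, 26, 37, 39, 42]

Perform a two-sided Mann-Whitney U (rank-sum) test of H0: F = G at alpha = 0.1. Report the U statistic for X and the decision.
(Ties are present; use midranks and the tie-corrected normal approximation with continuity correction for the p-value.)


Step 1: Combine and sort all 13 observations; assign midranks.
sorted (value, group): (6,X), (8,X), (11,X), (15,X), (19,X), (22,Y), (26,X), (26,Y), (27,X), (28,X), (37,Y), (39,Y), (42,Y)
ranks: 6->1, 8->2, 11->3, 15->4, 19->5, 22->6, 26->7.5, 26->7.5, 27->9, 28->10, 37->11, 39->12, 42->13
Step 2: Rank sum for X: R1 = 1 + 2 + 3 + 4 + 5 + 7.5 + 9 + 10 = 41.5.
Step 3: U_X = R1 - n1(n1+1)/2 = 41.5 - 8*9/2 = 41.5 - 36 = 5.5.
       U_Y = n1*n2 - U_X = 40 - 5.5 = 34.5.
Step 4: Ties are present, so use the tie-corrected normal approximation (with continuity correction) for the p-value.
Step 5: p-value = 0.040149; compare to alpha = 0.1. reject H0.

U_X = 5.5, p = 0.040149, reject H0 at alpha = 0.1.


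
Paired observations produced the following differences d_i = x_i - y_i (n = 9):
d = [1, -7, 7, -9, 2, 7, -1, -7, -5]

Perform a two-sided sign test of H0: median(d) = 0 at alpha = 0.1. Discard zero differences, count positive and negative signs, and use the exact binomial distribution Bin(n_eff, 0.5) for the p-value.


Step 1: Discard zero differences. Original n = 9; n_eff = number of nonzero differences = 9.
Nonzero differences (with sign): +1, -7, +7, -9, +2, +7, -1, -7, -5
Step 2: Count signs: positive = 4, negative = 5.
Step 3: Under H0: P(positive) = 0.5, so the number of positives S ~ Bin(9, 0.5).
Step 4: Two-sided exact p-value = sum of Bin(9,0.5) probabilities at or below the observed probability = 1.000000.
Step 5: alpha = 0.1. fail to reject H0.

n_eff = 9, pos = 4, neg = 5, p = 1.000000, fail to reject H0.


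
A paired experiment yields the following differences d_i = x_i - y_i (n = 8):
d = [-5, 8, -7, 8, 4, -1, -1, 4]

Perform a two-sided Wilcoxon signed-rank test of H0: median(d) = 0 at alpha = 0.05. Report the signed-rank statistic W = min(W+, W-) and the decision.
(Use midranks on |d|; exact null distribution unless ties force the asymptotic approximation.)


Step 1: Drop any zero differences (none here) and take |d_i|.
|d| = [5, 8, 7, 8, 4, 1, 1, 4]
Step 2: Midrank |d_i| (ties get averaged ranks).
ranks: |5|->5, |8|->7.5, |7|->6, |8|->7.5, |4|->3.5, |1|->1.5, |1|->1.5, |4|->3.5
Step 3: Attach original signs; sum ranks with positive sign and with negative sign.
W+ = 7.5 + 7.5 + 3.5 + 3.5 = 22
W- = 5 + 6 + 1.5 + 1.5 = 14
(Check: W+ + W- = 36 should equal n(n+1)/2 = 36.)
Step 4: Test statistic W = min(W+, W-) = 14.
Step 5: Ties in |d|, so use the tie-corrected normal approximation.
        E[W] = n(n+1)/4 = 8*9/4 = 18.
        Tie groups: |d|=1 (t=2), |d|=4 (t=2), |d|=8 (t=2); sum(t^3 - t) = 18.
        Var[W] = n(n+1)(2n+1)/24 - sum(t^3-t)/48 = 1224/24 - 18/48 = 50.625.
        z = (W - E[W]) / sqrt(Var[W]) = (14 - 18) / 7.1151 = -0.5622.
        Two-sided p = 2*Phi(z) = 0.573992.
Step 6: alpha = 0.05. fail to reject H0.

W+ = 22, W- = 14, W = min = 14, p = 0.573992, fail to reject H0.


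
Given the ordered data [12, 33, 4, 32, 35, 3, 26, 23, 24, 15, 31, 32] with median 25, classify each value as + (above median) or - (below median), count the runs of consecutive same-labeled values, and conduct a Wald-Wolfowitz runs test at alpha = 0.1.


Step 1: Compute median = 25; label A = above, B = below.
Labels in order: BABAABABBBAA  (n_A = 6, n_B = 6)
Step 2: Count runs R = 8.
Step 3: Under H0 (random ordering), E[R] = 2*n_A*n_B/(n_A+n_B) + 1 = 2*6*6/12 + 1 = 7.0000.
        Var[R] = 2*n_A*n_B*(2*n_A*n_B - n_A - n_B) / ((n_A+n_B)^2 * (n_A+n_B-1)) = 4320/1584 = 2.7273.
        SD[R] = 1.6514.
Step 4: Continuity-corrected z = (R - 0.5 - E[R]) / SD[R] = (8 - 0.5 - 7.0000) / 1.6514 = 0.3028.
Step 5: Two-sided p-value via normal approximation = 2*(1 - Phi(|z|)) = 0.762069.
Step 6: alpha = 0.1. fail to reject H0.

R = 8, z = 0.3028, p = 0.762069, fail to reject H0.


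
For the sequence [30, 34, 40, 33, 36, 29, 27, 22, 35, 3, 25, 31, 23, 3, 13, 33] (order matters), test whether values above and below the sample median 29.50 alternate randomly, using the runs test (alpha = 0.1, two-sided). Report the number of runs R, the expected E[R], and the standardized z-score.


Step 1: Compute median = 29.50; label A = above, B = below.
Labels in order: AAAAABBBABBABBBA  (n_A = 8, n_B = 8)
Step 2: Count runs R = 7.
Step 3: Under H0 (random ordering), E[R] = 2*n_A*n_B/(n_A+n_B) + 1 = 2*8*8/16 + 1 = 9.0000.
        Var[R] = 2*n_A*n_B*(2*n_A*n_B - n_A - n_B) / ((n_A+n_B)^2 * (n_A+n_B-1)) = 14336/3840 = 3.7333.
        SD[R] = 1.9322.
Step 4: Continuity-corrected z = (R + 0.5 - E[R]) / SD[R] = (7 + 0.5 - 9.0000) / 1.9322 = -0.7763.
Step 5: Two-sided p-value via normal approximation = 2*(1 - Phi(|z|)) = 0.437558.
Step 6: alpha = 0.1. fail to reject H0.

R = 7, z = -0.7763, p = 0.437558, fail to reject H0.


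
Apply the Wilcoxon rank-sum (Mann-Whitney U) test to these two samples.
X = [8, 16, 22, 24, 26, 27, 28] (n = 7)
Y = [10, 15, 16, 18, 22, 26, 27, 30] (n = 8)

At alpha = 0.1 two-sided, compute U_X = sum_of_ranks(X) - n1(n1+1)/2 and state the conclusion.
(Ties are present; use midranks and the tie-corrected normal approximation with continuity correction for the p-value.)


Step 1: Combine and sort all 15 observations; assign midranks.
sorted (value, group): (8,X), (10,Y), (15,Y), (16,X), (16,Y), (18,Y), (22,X), (22,Y), (24,X), (26,X), (26,Y), (27,X), (27,Y), (28,X), (30,Y)
ranks: 8->1, 10->2, 15->3, 16->4.5, 16->4.5, 18->6, 22->7.5, 22->7.5, 24->9, 26->10.5, 26->10.5, 27->12.5, 27->12.5, 28->14, 30->15
Step 2: Rank sum for X: R1 = 1 + 4.5 + 7.5 + 9 + 10.5 + 12.5 + 14 = 59.
Step 3: U_X = R1 - n1(n1+1)/2 = 59 - 7*8/2 = 59 - 28 = 31.
       U_Y = n1*n2 - U_X = 56 - 31 = 25.
Step 4: Ties are present, so use the tie-corrected normal approximation (with continuity correction) for the p-value.
Step 5: p-value = 0.771543; compare to alpha = 0.1. fail to reject H0.

U_X = 31, p = 0.771543, fail to reject H0 at alpha = 0.1.


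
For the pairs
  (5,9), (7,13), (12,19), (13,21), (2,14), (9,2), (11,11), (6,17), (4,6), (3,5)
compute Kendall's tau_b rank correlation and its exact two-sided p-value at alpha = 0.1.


Step 1: Enumerate the 45 unordered pairs (i,j) with i<j and classify each by sign(x_j-x_i) * sign(y_j-y_i).
  (1,2):dx=+2,dy=+4->C; (1,3):dx=+7,dy=+10->C; (1,4):dx=+8,dy=+12->C; (1,5):dx=-3,dy=+5->D
  (1,6):dx=+4,dy=-7->D; (1,7):dx=+6,dy=+2->C; (1,8):dx=+1,dy=+8->C; (1,9):dx=-1,dy=-3->C
  (1,10):dx=-2,dy=-4->C; (2,3):dx=+5,dy=+6->C; (2,4):dx=+6,dy=+8->C; (2,5):dx=-5,dy=+1->D
  (2,6):dx=+2,dy=-11->D; (2,7):dx=+4,dy=-2->D; (2,8):dx=-1,dy=+4->D; (2,9):dx=-3,dy=-7->C
  (2,10):dx=-4,dy=-8->C; (3,4):dx=+1,dy=+2->C; (3,5):dx=-10,dy=-5->C; (3,6):dx=-3,dy=-17->C
  (3,7):dx=-1,dy=-8->C; (3,8):dx=-6,dy=-2->C; (3,9):dx=-8,dy=-13->C; (3,10):dx=-9,dy=-14->C
  (4,5):dx=-11,dy=-7->C; (4,6):dx=-4,dy=-19->C; (4,7):dx=-2,dy=-10->C; (4,8):dx=-7,dy=-4->C
  (4,9):dx=-9,dy=-15->C; (4,10):dx=-10,dy=-16->C; (5,6):dx=+7,dy=-12->D; (5,7):dx=+9,dy=-3->D
  (5,8):dx=+4,dy=+3->C; (5,9):dx=+2,dy=-8->D; (5,10):dx=+1,dy=-9->D; (6,7):dx=+2,dy=+9->C
  (6,8):dx=-3,dy=+15->D; (6,9):dx=-5,dy=+4->D; (6,10):dx=-6,dy=+3->D; (7,8):dx=-5,dy=+6->D
  (7,9):dx=-7,dy=-5->C; (7,10):dx=-8,dy=-6->C; (8,9):dx=-2,dy=-11->C; (8,10):dx=-3,dy=-12->C
  (9,10):dx=-1,dy=-1->C
Step 2: C = 31, D = 14, total pairs = 45.
Step 3: tau = (C - D)/(n(n-1)/2) = (31 - 14)/45 = 0.377778.
Step 4: Exact two-sided p-value (enumerate n! = 3628800 permutations of y under H0): p = 0.155742.
Step 5: alpha = 0.1. fail to reject H0.

tau_b = 0.3778 (C=31, D=14), p = 0.155742, fail to reject H0.


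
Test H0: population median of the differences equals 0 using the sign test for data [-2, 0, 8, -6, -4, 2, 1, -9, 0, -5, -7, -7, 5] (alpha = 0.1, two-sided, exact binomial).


Step 1: Discard zero differences. Original n = 13; n_eff = number of nonzero differences = 11.
Nonzero differences (with sign): -2, +8, -6, -4, +2, +1, -9, -5, -7, -7, +5
Step 2: Count signs: positive = 4, negative = 7.
Step 3: Under H0: P(positive) = 0.5, so the number of positives S ~ Bin(11, 0.5).
Step 4: Two-sided exact p-value = sum of Bin(11,0.5) probabilities at or below the observed probability = 0.548828.
Step 5: alpha = 0.1. fail to reject H0.

n_eff = 11, pos = 4, neg = 7, p = 0.548828, fail to reject H0.


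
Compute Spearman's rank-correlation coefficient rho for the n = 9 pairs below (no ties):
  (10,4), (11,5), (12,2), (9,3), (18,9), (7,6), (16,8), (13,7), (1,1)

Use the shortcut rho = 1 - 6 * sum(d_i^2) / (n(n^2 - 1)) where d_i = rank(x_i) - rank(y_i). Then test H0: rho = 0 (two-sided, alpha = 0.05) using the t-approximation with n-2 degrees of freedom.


Step 1: Rank x and y separately (midranks; no ties here).
rank(x): 10->4, 11->5, 12->6, 9->3, 18->9, 7->2, 16->8, 13->7, 1->1
rank(y): 4->4, 5->5, 2->2, 3->3, 9->9, 6->6, 8->8, 7->7, 1->1
Step 2: d_i = R_x(i) - R_y(i); compute d_i^2.
  (4-4)^2=0, (5-5)^2=0, (6-2)^2=16, (3-3)^2=0, (9-9)^2=0, (2-6)^2=16, (8-8)^2=0, (7-7)^2=0, (1-1)^2=0
sum(d^2) = 32.
Step 3: rho = 1 - 6*32 / (9*(9^2 - 1)) = 1 - 192/720 = 0.733333.
Step 4: Under H0, t = rho * sqrt((n-2)/(1-rho^2)) = 2.8538 ~ t(7).
Step 5: Two-sided p-value from the t-distribution with 7 df = 0.024554.
Step 6: alpha = 0.05. reject H0.

rho = 0.7333, p = 0.024554, reject H0 at alpha = 0.05.


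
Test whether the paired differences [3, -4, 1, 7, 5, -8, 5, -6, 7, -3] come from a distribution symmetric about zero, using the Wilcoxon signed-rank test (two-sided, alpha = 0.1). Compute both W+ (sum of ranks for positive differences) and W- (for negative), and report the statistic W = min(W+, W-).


Step 1: Drop any zero differences (none here) and take |d_i|.
|d| = [3, 4, 1, 7, 5, 8, 5, 6, 7, 3]
Step 2: Midrank |d_i| (ties get averaged ranks).
ranks: |3|->2.5, |4|->4, |1|->1, |7|->8.5, |5|->5.5, |8|->10, |5|->5.5, |6|->7, |7|->8.5, |3|->2.5
Step 3: Attach original signs; sum ranks with positive sign and with negative sign.
W+ = 2.5 + 1 + 8.5 + 5.5 + 5.5 + 8.5 = 31.5
W- = 4 + 10 + 7 + 2.5 = 23.5
(Check: W+ + W- = 55 should equal n(n+1)/2 = 55.)
Step 4: Test statistic W = min(W+, W-) = 23.5.
Step 5: Ties in |d|, so use the tie-corrected normal approximation.
        E[W] = n(n+1)/4 = 10*11/4 = 27.5.
        Tie groups: |d|=3 (t=2), |d|=5 (t=2), |d|=7 (t=2); sum(t^3 - t) = 18.
        Var[W] = n(n+1)(2n+1)/24 - sum(t^3-t)/48 = 2310/24 - 18/48 = 95.875.
        z = (W - E[W]) / sqrt(Var[W]) = (23.5 - 27.5) / 9.7916 = -0.4085.
        Two-sided p = 2*Phi(z) = 0.682896.
Step 6: alpha = 0.1. fail to reject H0.

W+ = 31.5, W- = 23.5, W = min = 23.5, p = 0.682896, fail to reject H0.


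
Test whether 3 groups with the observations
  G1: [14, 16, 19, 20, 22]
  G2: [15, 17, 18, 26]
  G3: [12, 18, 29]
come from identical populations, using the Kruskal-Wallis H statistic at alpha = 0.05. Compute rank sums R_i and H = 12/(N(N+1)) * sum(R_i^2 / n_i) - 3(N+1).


Step 1: Combine all N = 12 observations and assign midranks.
sorted (value, group, rank): (12,G3,1), (14,G1,2), (15,G2,3), (16,G1,4), (17,G2,5), (18,G2,6.5), (18,G3,6.5), (19,G1,8), (20,G1,9), (22,G1,10), (26,G2,11), (29,G3,12)
Step 2: Sum ranks within each group.
R_1 = 33 (n_1 = 5)
R_2 = 25.5 (n_2 = 4)
R_3 = 19.5 (n_3 = 3)
Step 3: H = 12/(N(N+1)) * sum(R_i^2/n_i) - 3(N+1)
     = 12/(12*13) * (33^2/5 + 25.5^2/4 + 19.5^2/3) - 3*13
     = 0.076923 * 507.113 - 39
     = 0.008654.
Step 4: Ties present; correction factor C = 1 - 6/(12^3 - 12) = 0.996503. Corrected H = 0.008654 / 0.996503 = 0.008684.
Step 5: Under H0, H ~ chi^2(2); p-value = 0.995667.
Step 6: alpha = 0.05. fail to reject H0.

H = 0.0087, df = 2, p = 0.995667, fail to reject H0.


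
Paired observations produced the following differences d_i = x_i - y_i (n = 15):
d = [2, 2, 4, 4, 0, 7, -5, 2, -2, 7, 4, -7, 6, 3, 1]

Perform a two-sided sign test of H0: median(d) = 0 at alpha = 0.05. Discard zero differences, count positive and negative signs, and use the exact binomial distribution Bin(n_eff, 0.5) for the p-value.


Step 1: Discard zero differences. Original n = 15; n_eff = number of nonzero differences = 14.
Nonzero differences (with sign): +2, +2, +4, +4, +7, -5, +2, -2, +7, +4, -7, +6, +3, +1
Step 2: Count signs: positive = 11, negative = 3.
Step 3: Under H0: P(positive) = 0.5, so the number of positives S ~ Bin(14, 0.5).
Step 4: Two-sided exact p-value = sum of Bin(14,0.5) probabilities at or below the observed probability = 0.057373.
Step 5: alpha = 0.05. fail to reject H0.

n_eff = 14, pos = 11, neg = 3, p = 0.057373, fail to reject H0.


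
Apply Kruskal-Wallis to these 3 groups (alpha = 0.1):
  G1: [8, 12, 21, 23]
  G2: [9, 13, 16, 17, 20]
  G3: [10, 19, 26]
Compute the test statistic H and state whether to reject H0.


Step 1: Combine all N = 12 observations and assign midranks.
sorted (value, group, rank): (8,G1,1), (9,G2,2), (10,G3,3), (12,G1,4), (13,G2,5), (16,G2,6), (17,G2,7), (19,G3,8), (20,G2,9), (21,G1,10), (23,G1,11), (26,G3,12)
Step 2: Sum ranks within each group.
R_1 = 26 (n_1 = 4)
R_2 = 29 (n_2 = 5)
R_3 = 23 (n_3 = 3)
Step 3: H = 12/(N(N+1)) * sum(R_i^2/n_i) - 3(N+1)
     = 12/(12*13) * (26^2/4 + 29^2/5 + 23^2/3) - 3*13
     = 0.076923 * 513.533 - 39
     = 0.502564.
Step 4: No ties, so H is used without correction.
Step 5: Under H0, H ~ chi^2(2); p-value = 0.777803.
Step 6: alpha = 0.1. fail to reject H0.

H = 0.5026, df = 2, p = 0.777803, fail to reject H0.


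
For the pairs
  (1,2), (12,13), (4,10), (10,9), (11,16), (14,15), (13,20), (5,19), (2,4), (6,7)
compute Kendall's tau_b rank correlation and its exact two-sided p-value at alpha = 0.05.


Step 1: Enumerate the 45 unordered pairs (i,j) with i<j and classify each by sign(x_j-x_i) * sign(y_j-y_i).
  (1,2):dx=+11,dy=+11->C; (1,3):dx=+3,dy=+8->C; (1,4):dx=+9,dy=+7->C; (1,5):dx=+10,dy=+14->C
  (1,6):dx=+13,dy=+13->C; (1,7):dx=+12,dy=+18->C; (1,8):dx=+4,dy=+17->C; (1,9):dx=+1,dy=+2->C
  (1,10):dx=+5,dy=+5->C; (2,3):dx=-8,dy=-3->C; (2,4):dx=-2,dy=-4->C; (2,5):dx=-1,dy=+3->D
  (2,6):dx=+2,dy=+2->C; (2,7):dx=+1,dy=+7->C; (2,8):dx=-7,dy=+6->D; (2,9):dx=-10,dy=-9->C
  (2,10):dx=-6,dy=-6->C; (3,4):dx=+6,dy=-1->D; (3,5):dx=+7,dy=+6->C; (3,6):dx=+10,dy=+5->C
  (3,7):dx=+9,dy=+10->C; (3,8):dx=+1,dy=+9->C; (3,9):dx=-2,dy=-6->C; (3,10):dx=+2,dy=-3->D
  (4,5):dx=+1,dy=+7->C; (4,6):dx=+4,dy=+6->C; (4,7):dx=+3,dy=+11->C; (4,8):dx=-5,dy=+10->D
  (4,9):dx=-8,dy=-5->C; (4,10):dx=-4,dy=-2->C; (5,6):dx=+3,dy=-1->D; (5,7):dx=+2,dy=+4->C
  (5,8):dx=-6,dy=+3->D; (5,9):dx=-9,dy=-12->C; (5,10):dx=-5,dy=-9->C; (6,7):dx=-1,dy=+5->D
  (6,8):dx=-9,dy=+4->D; (6,9):dx=-12,dy=-11->C; (6,10):dx=-8,dy=-8->C; (7,8):dx=-8,dy=-1->C
  (7,9):dx=-11,dy=-16->C; (7,10):dx=-7,dy=-13->C; (8,9):dx=-3,dy=-15->C; (8,10):dx=+1,dy=-12->D
  (9,10):dx=+4,dy=+3->C
Step 2: C = 35, D = 10, total pairs = 45.
Step 3: tau = (C - D)/(n(n-1)/2) = (35 - 10)/45 = 0.555556.
Step 4: Exact two-sided p-value (enumerate n! = 3628800 permutations of y under H0): p = 0.028609.
Step 5: alpha = 0.05. reject H0.

tau_b = 0.5556 (C=35, D=10), p = 0.028609, reject H0.


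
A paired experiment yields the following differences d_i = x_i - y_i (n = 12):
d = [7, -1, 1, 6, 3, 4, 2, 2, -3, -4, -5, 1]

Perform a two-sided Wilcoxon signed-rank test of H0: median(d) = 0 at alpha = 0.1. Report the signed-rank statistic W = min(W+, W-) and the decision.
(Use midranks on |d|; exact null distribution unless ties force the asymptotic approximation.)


Step 1: Drop any zero differences (none here) and take |d_i|.
|d| = [7, 1, 1, 6, 3, 4, 2, 2, 3, 4, 5, 1]
Step 2: Midrank |d_i| (ties get averaged ranks).
ranks: |7|->12, |1|->2, |1|->2, |6|->11, |3|->6.5, |4|->8.5, |2|->4.5, |2|->4.5, |3|->6.5, |4|->8.5, |5|->10, |1|->2
Step 3: Attach original signs; sum ranks with positive sign and with negative sign.
W+ = 12 + 2 + 11 + 6.5 + 8.5 + 4.5 + 4.5 + 2 = 51
W- = 2 + 6.5 + 8.5 + 10 = 27
(Check: W+ + W- = 78 should equal n(n+1)/2 = 78.)
Step 4: Test statistic W = min(W+, W-) = 27.
Step 5: Ties in |d|, so use the tie-corrected normal approximation.
        E[W] = n(n+1)/4 = 12*13/4 = 39.
        Tie groups: |d|=1 (t=3), |d|=2 (t=2), |d|=3 (t=2), |d|=4 (t=2); sum(t^3 - t) = 42.
        Var[W] = n(n+1)(2n+1)/24 - sum(t^3-t)/48 = 3900/24 - 42/48 = 161.625.
        z = (W - E[W]) / sqrt(Var[W]) = (27 - 39) / 12.7132 = -0.9439.
        Two-sided p = 2*Phi(z) = 0.345220.
Step 6: alpha = 0.1. fail to reject H0.

W+ = 51, W- = 27, W = min = 27, p = 0.345220, fail to reject H0.
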